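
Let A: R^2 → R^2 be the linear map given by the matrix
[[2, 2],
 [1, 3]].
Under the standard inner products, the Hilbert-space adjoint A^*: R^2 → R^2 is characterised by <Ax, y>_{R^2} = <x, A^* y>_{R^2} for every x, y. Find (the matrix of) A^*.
A^* = A^T =
[[2, 1],
 [2, 3]]

For real matrices with standard dot products, the defining identity <Ax, y> = <x, A^* y> gives (Ax)^T y = x^T (A^*) y, i.e. x^T A^T y = x^T (A^*) y. Since this holds for all x, y, we must have A^* = A^T. Therefore
A^* =
[[2, 1],
 [2, 3]].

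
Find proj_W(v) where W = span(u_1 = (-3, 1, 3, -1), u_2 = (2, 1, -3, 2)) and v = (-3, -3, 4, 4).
proj_W(v) = (-51/26, 1/13, 30/13, -29/26)

Set up U = [u_1 | ... | u_2] ∈ R^(4×2). The projector onto W = col(U) is P = U (U^T U)^(-1) U^T.
Compute U^T U =
  [20, -16]
  [-16, 18],
and U^T v = (14, -13).
Solve U^T U · c = U^T v for the coefficients: c = (11/26, -9/26). The projection is proj_W(v) = U c.
Check: (v - proj_W(v)) · u_1 = 0  (should be 0).
Check: (v - proj_W(v)) · u_2 = 0  (should be 0).
Result: proj_W(v) = (-51/26, 1/13, 30/13, -29/26).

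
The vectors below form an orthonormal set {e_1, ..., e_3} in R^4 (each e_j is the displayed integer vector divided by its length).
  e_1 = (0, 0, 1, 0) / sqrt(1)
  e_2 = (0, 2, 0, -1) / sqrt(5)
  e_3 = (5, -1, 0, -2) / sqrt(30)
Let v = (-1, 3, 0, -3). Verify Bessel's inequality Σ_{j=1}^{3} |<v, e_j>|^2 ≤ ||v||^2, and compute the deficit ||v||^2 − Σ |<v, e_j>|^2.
Σ |<v, e_j>|^2 = 49/3; ||v||^2 = 19; deficit = 8/3

Write each e_j = u_j / sqrt(<u_j, u_j>) where u_j is the displayed integer vector. Then <v, e_j> = <v, u_j> / sqrt(<u_j, u_j>), so |<v, e_j>|^2 = <v, u_j>^2 / <u_j, u_j>.
Coefficients: <v, e_1> = 0/sqrt(1), <v, e_2> = 9/sqrt(5), <v, e_3> = -2/sqrt(30).
Square and sum: Σ |<v, e_j>|^2 = 49/3.
Compute ||v||^2 = v·v = 19.
Deficit = 19 − 49/3 = 8/3 ≥ 0, confirming Bessel's inequality. (The deficit equals ||v − Σ <v,e_j> e_j||^2, the squared distance from v to span{e_j}.)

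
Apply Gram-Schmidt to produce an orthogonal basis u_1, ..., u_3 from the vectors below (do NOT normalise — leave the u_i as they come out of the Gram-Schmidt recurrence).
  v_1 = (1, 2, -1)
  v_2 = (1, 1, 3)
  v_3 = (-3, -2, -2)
Orthogonal basis:
  u_1 = (1, 2, -1)
  u_2 = (1, 1, 3)
  u_3 = (-7/6, 2/3, 1/6)

Apply the Gram-Schmidt recurrence
  u_1 = v_1
  u_i = v_i − Σ_{j<i} ((v_i · u_j) / (u_j · u_j)) · u_j.

Step by step this gives:
  u_1 = (1, 2, -1)
  u_2 = (1, 1, 3)
  u_3 = (-7/6, 2/3, 1/6)

Orthogonality check:
  u_2 · u_1 = 0 (should be 0)
  u_3 · u_1 = 0 (should be 0)
  u_3 · u_2 = 0 (should be 0)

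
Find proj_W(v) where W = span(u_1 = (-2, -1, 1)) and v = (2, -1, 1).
proj_W(v) = (2/3, 1/3, -1/3)

Set up U = [u_1 | ... | u_1] ∈ R^(3×1). The projector onto W = col(U) is P = U (U^T U)^(-1) U^T.
Compute U^T U =
  [6],
and U^T v = (-2).
Solve U^T U · c = U^T v for the coefficients: c = (-1/3). The projection is proj_W(v) = U c.
Check: (v - proj_W(v)) · u_1 = 0  (should be 0).
Result: proj_W(v) = (2/3, 1/3, -1/3).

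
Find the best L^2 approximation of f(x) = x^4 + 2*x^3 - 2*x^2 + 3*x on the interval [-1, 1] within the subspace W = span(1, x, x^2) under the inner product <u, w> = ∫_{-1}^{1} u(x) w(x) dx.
g(x) = -8*x^2/7 + 21*x/5 - 3/35

The best approximation g ∈ W is the orthogonal projection of f onto W. Writing g = a_0 + a_1 x + a_2 x^2, the coefficients solve the normal equations G · a = b where
  G_{ij} = <φ_i, φ_j> and b_i = <f, φ_i>, with φ_0 = 1, φ_1 = x, φ_2 = x^2.
G =
  [2, 0, 2/3]
  [0, 2/3, 0]
  [2/3, 0, 2/5],
b = (-14/15, 14/5, -18/35).
Solving gives a_0 = -3/35, a_1 = 21/5, a_2 = -8/7, so
  g(x) = -8*x^2/7 + 21*x/5 - 3/35.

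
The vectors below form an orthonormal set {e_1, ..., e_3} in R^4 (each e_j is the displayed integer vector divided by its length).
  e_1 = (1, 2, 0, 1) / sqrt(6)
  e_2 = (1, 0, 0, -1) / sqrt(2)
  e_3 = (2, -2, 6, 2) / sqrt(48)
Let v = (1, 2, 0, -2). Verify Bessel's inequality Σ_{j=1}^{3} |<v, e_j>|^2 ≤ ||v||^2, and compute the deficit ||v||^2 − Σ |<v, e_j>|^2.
Σ |<v, e_j>|^2 = 27/4; ||v||^2 = 9; deficit = 9/4

Write each e_j = u_j / sqrt(<u_j, u_j>) where u_j is the displayed integer vector. Then <v, e_j> = <v, u_j> / sqrt(<u_j, u_j>), so |<v, e_j>|^2 = <v, u_j>^2 / <u_j, u_j>.
Coefficients: <v, e_1> = 3/sqrt(6), <v, e_2> = 3/sqrt(2), <v, e_3> = -6/sqrt(48).
Square and sum: Σ |<v, e_j>|^2 = 27/4.
Compute ||v||^2 = v·v = 9.
Deficit = 9 − 27/4 = 9/4 ≥ 0, confirming Bessel's inequality. (The deficit equals ||v − Σ <v,e_j> e_j||^2, the squared distance from v to span{e_j}.)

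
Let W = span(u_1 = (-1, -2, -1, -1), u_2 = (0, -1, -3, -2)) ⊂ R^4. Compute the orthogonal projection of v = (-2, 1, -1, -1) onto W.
proj_W(v) = (0, -2/7, -6/7, -4/7)

Set up U = [u_1 | ... | u_2] ∈ R^(4×2). The projector onto W = col(U) is P = U (U^T U)^(-1) U^T.
Compute U^T U =
  [7, 7]
  [7, 14],
and U^T v = (2, 4).
Solve U^T U · c = U^T v for the coefficients: c = (0, 2/7). The projection is proj_W(v) = U c.
Check: (v - proj_W(v)) · u_1 = 0  (should be 0).
Check: (v - proj_W(v)) · u_2 = 0  (should be 0).
Result: proj_W(v) = (0, -2/7, -6/7, -4/7).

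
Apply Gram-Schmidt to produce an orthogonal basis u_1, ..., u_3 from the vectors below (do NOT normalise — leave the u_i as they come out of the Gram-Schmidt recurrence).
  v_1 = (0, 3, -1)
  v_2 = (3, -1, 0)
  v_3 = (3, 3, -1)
Orthogonal basis:
  u_1 = (0, 3, -1)
  u_2 = (3, -1/10, -3/10)
  u_3 = (3/91, 9/91, 27/91)

Apply the Gram-Schmidt recurrence
  u_1 = v_1
  u_i = v_i − Σ_{j<i} ((v_i · u_j) / (u_j · u_j)) · u_j.

Step by step this gives:
  u_1 = (0, 3, -1)
  u_2 = (3, -1/10, -3/10)
  u_3 = (3/91, 9/91, 27/91)

Orthogonality check:
  u_2 · u_1 = 0 (should be 0)
  u_3 · u_1 = 0 (should be 0)
  u_3 · u_2 = 0 (should be 0)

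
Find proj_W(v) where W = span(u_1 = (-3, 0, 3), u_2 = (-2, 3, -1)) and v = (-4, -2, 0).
proj_W(v) = (-2, 0, 2)

Set up U = [u_1 | ... | u_2] ∈ R^(3×2). The projector onto W = col(U) is P = U (U^T U)^(-1) U^T.
Compute U^T U =
  [18, 3]
  [3, 14],
and U^T v = (12, 2).
Solve U^T U · c = U^T v for the coefficients: c = (2/3, 0). The projection is proj_W(v) = U c.
Check: (v - proj_W(v)) · u_1 = 0  (should be 0).
Check: (v - proj_W(v)) · u_2 = 0  (should be 0).
Result: proj_W(v) = (-2, 0, 2).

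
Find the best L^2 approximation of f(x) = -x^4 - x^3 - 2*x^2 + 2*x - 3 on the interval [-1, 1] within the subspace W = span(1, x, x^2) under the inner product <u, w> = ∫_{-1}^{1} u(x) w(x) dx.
g(x) = -20*x^2/7 + 7*x/5 - 102/35

The best approximation g ∈ W is the orthogonal projection of f onto W. Writing g = a_0 + a_1 x + a_2 x^2, the coefficients solve the normal equations G · a = b where
  G_{ij} = <φ_i, φ_j> and b_i = <f, φ_i>, with φ_0 = 1, φ_1 = x, φ_2 = x^2.
G =
  [2, 0, 2/3]
  [0, 2/3, 0]
  [2/3, 0, 2/5],
b = (-116/15, 14/15, -108/35).
Solving gives a_0 = -102/35, a_1 = 7/5, a_2 = -20/7, so
  g(x) = -20*x^2/7 + 7*x/5 - 102/35.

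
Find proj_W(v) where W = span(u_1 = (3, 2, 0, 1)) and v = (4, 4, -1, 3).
proj_W(v) = (69/14, 23/7, 0, 23/14)

Set up U = [u_1 | ... | u_1] ∈ R^(4×1). The projector onto W = col(U) is P = U (U^T U)^(-1) U^T.
Compute U^T U =
  [14],
and U^T v = (23).
Solve U^T U · c = U^T v for the coefficients: c = (23/14). The projection is proj_W(v) = U c.
Check: (v - proj_W(v)) · u_1 = 0  (should be 0).
Result: proj_W(v) = (69/14, 23/7, 0, 23/14).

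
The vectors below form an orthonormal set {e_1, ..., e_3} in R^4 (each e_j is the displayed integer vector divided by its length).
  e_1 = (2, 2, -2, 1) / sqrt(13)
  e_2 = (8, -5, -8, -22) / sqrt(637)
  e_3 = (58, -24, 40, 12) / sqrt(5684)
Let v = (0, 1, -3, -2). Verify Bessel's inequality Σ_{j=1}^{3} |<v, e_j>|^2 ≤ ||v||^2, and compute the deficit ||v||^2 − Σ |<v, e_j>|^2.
Σ |<v, e_j>|^2 = 405/29; ||v||^2 = 14; deficit = 1/29

Write each e_j = u_j / sqrt(<u_j, u_j>) where u_j is the displayed integer vector. Then <v, e_j> = <v, u_j> / sqrt(<u_j, u_j>), so |<v, e_j>|^2 = <v, u_j>^2 / <u_j, u_j>.
Coefficients: <v, e_1> = 6/sqrt(13), <v, e_2> = 63/sqrt(637), <v, e_3> = -168/sqrt(5684).
Square and sum: Σ |<v, e_j>|^2 = 405/29.
Compute ||v||^2 = v·v = 14.
Deficit = 14 − 405/29 = 1/29 ≥ 0, confirming Bessel's inequality. (The deficit equals ||v − Σ <v,e_j> e_j||^2, the squared distance from v to span{e_j}.)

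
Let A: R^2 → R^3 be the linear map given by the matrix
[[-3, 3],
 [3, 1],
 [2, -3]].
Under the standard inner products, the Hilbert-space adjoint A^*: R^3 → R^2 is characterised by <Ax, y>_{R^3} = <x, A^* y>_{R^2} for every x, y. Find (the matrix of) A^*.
A^* = A^T =
[[-3, 3, 2],
 [3, 1, -3]]

For real matrices with standard dot products, the defining identity <Ax, y> = <x, A^* y> gives (Ax)^T y = x^T (A^*) y, i.e. x^T A^T y = x^T (A^*) y. Since this holds for all x, y, we must have A^* = A^T. Therefore
A^* =
[[-3, 3, 2],
 [3, 1, -3]].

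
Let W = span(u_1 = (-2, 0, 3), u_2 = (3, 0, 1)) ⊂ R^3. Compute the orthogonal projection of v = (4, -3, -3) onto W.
proj_W(v) = (4, 0, -3)

Set up U = [u_1 | ... | u_2] ∈ R^(3×2). The projector onto W = col(U) is P = U (U^T U)^(-1) U^T.
Compute U^T U =
  [13, -3]
  [-3, 10],
and U^T v = (-17, 9).
Solve U^T U · c = U^T v for the coefficients: c = (-13/11, 6/11). The projection is proj_W(v) = U c.
Check: (v - proj_W(v)) · u_1 = 0  (should be 0).
Check: (v - proj_W(v)) · u_2 = 0  (should be 0).
Result: proj_W(v) = (4, 0, -3).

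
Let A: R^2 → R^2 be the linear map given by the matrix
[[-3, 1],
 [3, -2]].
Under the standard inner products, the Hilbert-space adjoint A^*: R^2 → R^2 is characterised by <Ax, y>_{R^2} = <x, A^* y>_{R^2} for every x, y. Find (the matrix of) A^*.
A^* = A^T =
[[-3, 3],
 [1, -2]]

For real matrices with standard dot products, the defining identity <Ax, y> = <x, A^* y> gives (Ax)^T y = x^T (A^*) y, i.e. x^T A^T y = x^T (A^*) y. Since this holds for all x, y, we must have A^* = A^T. Therefore
A^* =
[[-3, 3],
 [1, -2]].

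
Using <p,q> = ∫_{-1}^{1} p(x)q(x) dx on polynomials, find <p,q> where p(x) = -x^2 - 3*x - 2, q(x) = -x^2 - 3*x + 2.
<p,q> = -8/5

Expand the product: p(x)·q(x) = x^4 + 6*x^3 + 9*x^2 - 4.
∫_{-1}^{1} of each monomial x^k gives [2/(k+1) if k even, 0 if k odd]. Integrating term-by-term (or equivalently evaluating the antiderivative F(x) = x^5/5 + 3*x^4/2 + 3*x^3 - 4*x at the endpoints):
  F(1) − F(−1) = 7/10 − (23/10) = -8/5.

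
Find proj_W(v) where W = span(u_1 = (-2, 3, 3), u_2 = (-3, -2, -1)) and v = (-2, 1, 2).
proj_W(v) = (-625/299, 398/299, 37/23)

Set up U = [u_1 | ... | u_2] ∈ R^(3×2). The projector onto W = col(U) is P = U (U^T U)^(-1) U^T.
Compute U^T U =
  [22, -3]
  [-3, 14],
and U^T v = (13, 2).
Solve U^T U · c = U^T v for the coefficients: c = (188/299, 83/299). The projection is proj_W(v) = U c.
Check: (v - proj_W(v)) · u_1 = 0  (should be 0).
Check: (v - proj_W(v)) · u_2 = 0  (should be 0).
Result: proj_W(v) = (-625/299, 398/299, 37/23).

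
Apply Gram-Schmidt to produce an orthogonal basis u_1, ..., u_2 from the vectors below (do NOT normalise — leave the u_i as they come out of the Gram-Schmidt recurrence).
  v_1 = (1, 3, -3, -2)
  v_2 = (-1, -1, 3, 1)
Orthogonal basis:
  u_1 = (1, 3, -3, -2)
  u_2 = (-8/23, 22/23, 24/23, -7/23)

Apply the Gram-Schmidt recurrence
  u_1 = v_1
  u_i = v_i − Σ_{j<i} ((v_i · u_j) / (u_j · u_j)) · u_j.

Step by step this gives:
  u_1 = (1, 3, -3, -2)
  u_2 = (-8/23, 22/23, 24/23, -7/23)

Orthogonality check:
  u_2 · u_1 = 0 (should be 0)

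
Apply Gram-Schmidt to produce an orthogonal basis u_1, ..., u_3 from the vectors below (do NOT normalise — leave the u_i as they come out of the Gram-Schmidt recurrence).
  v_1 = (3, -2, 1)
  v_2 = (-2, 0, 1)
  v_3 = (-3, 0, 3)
Orthogonal basis:
  u_1 = (3, -2, 1)
  u_2 = (-13/14, -5/7, 19/14)
  u_3 = (4/15, 2/3, 8/15)

Apply the Gram-Schmidt recurrence
  u_1 = v_1
  u_i = v_i − Σ_{j<i} ((v_i · u_j) / (u_j · u_j)) · u_j.

Step by step this gives:
  u_1 = (3, -2, 1)
  u_2 = (-13/14, -5/7, 19/14)
  u_3 = (4/15, 2/3, 8/15)

Orthogonality check:
  u_2 · u_1 = 0 (should be 0)
  u_3 · u_1 = 0 (should be 0)
  u_3 · u_2 = 0 (should be 0)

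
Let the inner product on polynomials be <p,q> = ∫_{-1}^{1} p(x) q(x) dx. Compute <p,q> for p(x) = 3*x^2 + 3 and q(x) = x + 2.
<p,q> = 16

Expand the product: p(x)·q(x) = 3*x^3 + 6*x^2 + 3*x + 6.
∫_{-1}^{1} of each monomial x^k gives [2/(k+1) if k even, 0 if k odd]. Integrating term-by-term (or equivalently evaluating the antiderivative F(x) = 3*x^4/4 + 2*x^3 + 3*x^2/2 + 6*x at the endpoints):
  F(1) − F(−1) = 41/4 − (-23/4) = 16.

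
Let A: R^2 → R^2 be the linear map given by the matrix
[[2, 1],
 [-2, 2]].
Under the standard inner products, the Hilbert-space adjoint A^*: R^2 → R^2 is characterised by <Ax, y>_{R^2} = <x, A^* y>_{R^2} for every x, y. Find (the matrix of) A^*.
A^* = A^T =
[[2, -2],
 [1, 2]]

For real matrices with standard dot products, the defining identity <Ax, y> = <x, A^* y> gives (Ax)^T y = x^T (A^*) y, i.e. x^T A^T y = x^T (A^*) y. Since this holds for all x, y, we must have A^* = A^T. Therefore
A^* =
[[2, -2],
 [1, 2]].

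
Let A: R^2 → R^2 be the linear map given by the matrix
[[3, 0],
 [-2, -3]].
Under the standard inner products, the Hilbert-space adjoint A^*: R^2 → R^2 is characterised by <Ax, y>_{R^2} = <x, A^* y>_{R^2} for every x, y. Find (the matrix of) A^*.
A^* = A^T =
[[3, -2],
 [0, -3]]

For real matrices with standard dot products, the defining identity <Ax, y> = <x, A^* y> gives (Ax)^T y = x^T (A^*) y, i.e. x^T A^T y = x^T (A^*) y. Since this holds for all x, y, we must have A^* = A^T. Therefore
A^* =
[[3, -2],
 [0, -3]].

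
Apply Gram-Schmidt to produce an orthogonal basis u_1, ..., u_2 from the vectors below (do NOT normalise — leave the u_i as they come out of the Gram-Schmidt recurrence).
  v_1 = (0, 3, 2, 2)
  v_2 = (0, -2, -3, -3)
Orthogonal basis:
  u_1 = (0, 3, 2, 2)
  u_2 = (0, 20/17, -15/17, -15/17)

Apply the Gram-Schmidt recurrence
  u_1 = v_1
  u_i = v_i − Σ_{j<i} ((v_i · u_j) / (u_j · u_j)) · u_j.

Step by step this gives:
  u_1 = (0, 3, 2, 2)
  u_2 = (0, 20/17, -15/17, -15/17)

Orthogonality check:
  u_2 · u_1 = 0 (should be 0)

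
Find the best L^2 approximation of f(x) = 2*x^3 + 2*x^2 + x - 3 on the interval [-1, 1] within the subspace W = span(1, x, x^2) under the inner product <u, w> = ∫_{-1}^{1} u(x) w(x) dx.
g(x) = 2*x^2 + 11*x/5 - 3

The best approximation g ∈ W is the orthogonal projection of f onto W. Writing g = a_0 + a_1 x + a_2 x^2, the coefficients solve the normal equations G · a = b where
  G_{ij} = <φ_i, φ_j> and b_i = <f, φ_i>, with φ_0 = 1, φ_1 = x, φ_2 = x^2.
G =
  [2, 0, 2/3]
  [0, 2/3, 0]
  [2/3, 0, 2/5],
b = (-14/3, 22/15, -6/5).
Solving gives a_0 = -3, a_1 = 11/5, a_2 = 2, so
  g(x) = 2*x^2 + 11*x/5 - 3.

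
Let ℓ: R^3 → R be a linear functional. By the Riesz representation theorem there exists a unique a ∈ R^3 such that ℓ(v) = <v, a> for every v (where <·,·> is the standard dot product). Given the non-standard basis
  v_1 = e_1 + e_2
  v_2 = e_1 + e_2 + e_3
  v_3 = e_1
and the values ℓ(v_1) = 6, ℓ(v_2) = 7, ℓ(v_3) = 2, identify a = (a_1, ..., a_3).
a = (2, 4, 1)

Write a = (a_1, ..., a_3) in the standard basis. For each basis vector v_i, ℓ(v_i) = <v_i, a> is a linear equation in the a_j's. Collect the n equations into a matrix system V a = ℓ, where row i of V is v_i (expressed in the standard basis). Since V is invertible (lower-triangular with 1s on the diagonal, up to permutation), solve by back-substitution:
  V =
[[1, 1, 0],
 [1, 1, 1],
 [1, 0, 0]]
  V a = (6, 7, 2)
Solving gives a = (2, 4, 1).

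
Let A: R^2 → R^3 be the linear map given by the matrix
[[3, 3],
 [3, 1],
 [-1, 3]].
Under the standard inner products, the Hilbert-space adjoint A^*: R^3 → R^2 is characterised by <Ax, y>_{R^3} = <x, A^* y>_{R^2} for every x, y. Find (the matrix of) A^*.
A^* = A^T =
[[3, 3, -1],
 [3, 1, 3]]

For real matrices with standard dot products, the defining identity <Ax, y> = <x, A^* y> gives (Ax)^T y = x^T (A^*) y, i.e. x^T A^T y = x^T (A^*) y. Since this holds for all x, y, we must have A^* = A^T. Therefore
A^* =
[[3, 3, -1],
 [3, 1, 3]].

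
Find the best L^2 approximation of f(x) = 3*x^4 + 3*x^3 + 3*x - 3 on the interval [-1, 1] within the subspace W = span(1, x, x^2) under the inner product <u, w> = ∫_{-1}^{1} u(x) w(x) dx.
g(x) = 18*x^2/7 + 24*x/5 - 114/35

The best approximation g ∈ W is the orthogonal projection of f onto W. Writing g = a_0 + a_1 x + a_2 x^2, the coefficients solve the normal equations G · a = b where
  G_{ij} = <φ_i, φ_j> and b_i = <f, φ_i>, with φ_0 = 1, φ_1 = x, φ_2 = x^2.
G =
  [2, 0, 2/3]
  [0, 2/3, 0]
  [2/3, 0, 2/5],
b = (-24/5, 16/5, -8/7).
Solving gives a_0 = -114/35, a_1 = 24/5, a_2 = 18/7, so
  g(x) = 18*x^2/7 + 24*x/5 - 114/35.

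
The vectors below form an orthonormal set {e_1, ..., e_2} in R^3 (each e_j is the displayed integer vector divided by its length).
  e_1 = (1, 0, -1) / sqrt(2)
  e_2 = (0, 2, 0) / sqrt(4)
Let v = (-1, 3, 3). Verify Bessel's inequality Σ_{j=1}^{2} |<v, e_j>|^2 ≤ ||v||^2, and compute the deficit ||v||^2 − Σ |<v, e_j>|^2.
Σ |<v, e_j>|^2 = 17; ||v||^2 = 19; deficit = 2

Write each e_j = u_j / sqrt(<u_j, u_j>) where u_j is the displayed integer vector. Then <v, e_j> = <v, u_j> / sqrt(<u_j, u_j>), so |<v, e_j>|^2 = <v, u_j>^2 / <u_j, u_j>.
Coefficients: <v, e_1> = -4/sqrt(2), <v, e_2> = 6/sqrt(4).
Square and sum: Σ |<v, e_j>|^2 = 17.
Compute ||v||^2 = v·v = 19.
Deficit = 19 − 17 = 2 ≥ 0, confirming Bessel's inequality. (The deficit equals ||v − Σ <v,e_j> e_j||^2, the squared distance from v to span{e_j}.)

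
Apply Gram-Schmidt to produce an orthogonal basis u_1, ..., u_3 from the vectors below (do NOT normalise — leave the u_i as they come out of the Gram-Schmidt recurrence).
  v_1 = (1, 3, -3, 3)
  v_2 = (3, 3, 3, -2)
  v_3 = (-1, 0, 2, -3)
Orthogonal basis:
  u_1 = (1, 3, -3, 3)
  u_2 = (87/28, 93/28, 75/28, -47/28)
  u_3 = (-1002/859, 795/859, -301/859, -762/859)

Apply the Gram-Schmidt recurrence
  u_1 = v_1
  u_i = v_i − Σ_{j<i} ((v_i · u_j) / (u_j · u_j)) · u_j.

Step by step this gives:
  u_1 = (1, 3, -3, 3)
  u_2 = (87/28, 93/28, 75/28, -47/28)
  u_3 = (-1002/859, 795/859, -301/859, -762/859)

Orthogonality check:
  u_2 · u_1 = 0 (should be 0)
  u_3 · u_1 = 0 (should be 0)
  u_3 · u_2 = 0 (should be 0)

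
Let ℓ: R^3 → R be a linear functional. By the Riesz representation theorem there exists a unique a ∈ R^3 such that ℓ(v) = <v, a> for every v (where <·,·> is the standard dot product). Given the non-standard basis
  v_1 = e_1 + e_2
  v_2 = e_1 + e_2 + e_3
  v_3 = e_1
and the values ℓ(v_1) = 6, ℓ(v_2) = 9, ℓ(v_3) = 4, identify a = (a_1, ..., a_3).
a = (4, 2, 3)

Write a = (a_1, ..., a_3) in the standard basis. For each basis vector v_i, ℓ(v_i) = <v_i, a> is a linear equation in the a_j's. Collect the n equations into a matrix system V a = ℓ, where row i of V is v_i (expressed in the standard basis). Since V is invertible (lower-triangular with 1s on the diagonal, up to permutation), solve by back-substitution:
  V =
[[1, 1, 0],
 [1, 1, 1],
 [1, 0, 0]]
  V a = (6, 9, 4)
Solving gives a = (4, 2, 3).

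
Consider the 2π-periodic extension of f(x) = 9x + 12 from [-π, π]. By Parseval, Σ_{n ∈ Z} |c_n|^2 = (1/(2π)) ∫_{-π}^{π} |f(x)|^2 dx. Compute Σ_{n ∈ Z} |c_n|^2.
Σ |c_n|^2 = 27π^2 + 144

Expand and integrate term by term over [-π, π]:
  ∫ (9x)^2 dx = 81·(2π^3/3); ∫ 2·9·(12)·x dx = 0 (odd integrand); ∫ 12^2 dx = 144·2π.
So (1/(2π)) ∫_{-π}^{π} (9x + 12)^2 dx = 81π^2/3 + 144 = 27π^2 + 144.
Parseval ⇒ Σ |c_n|^2 = 27π^2 + 144.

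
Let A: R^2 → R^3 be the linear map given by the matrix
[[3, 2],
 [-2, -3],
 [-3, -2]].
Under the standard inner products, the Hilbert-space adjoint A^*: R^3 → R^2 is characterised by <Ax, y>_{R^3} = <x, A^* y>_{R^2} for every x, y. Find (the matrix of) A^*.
A^* = A^T =
[[3, -2, -3],
 [2, -3, -2]]

For real matrices with standard dot products, the defining identity <Ax, y> = <x, A^* y> gives (Ax)^T y = x^T (A^*) y, i.e. x^T A^T y = x^T (A^*) y. Since this holds for all x, y, we must have A^* = A^T. Therefore
A^* =
[[3, -2, -3],
 [2, -3, -2]].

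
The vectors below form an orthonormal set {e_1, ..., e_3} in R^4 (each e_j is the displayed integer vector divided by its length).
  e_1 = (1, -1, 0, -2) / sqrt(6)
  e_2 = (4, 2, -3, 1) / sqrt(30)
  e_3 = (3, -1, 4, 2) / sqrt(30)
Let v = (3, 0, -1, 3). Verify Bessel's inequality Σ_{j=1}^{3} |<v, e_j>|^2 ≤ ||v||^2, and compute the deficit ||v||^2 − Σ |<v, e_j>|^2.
Σ |<v, e_j>|^2 = 49/3; ||v||^2 = 19; deficit = 8/3

Write each e_j = u_j / sqrt(<u_j, u_j>) where u_j is the displayed integer vector. Then <v, e_j> = <v, u_j> / sqrt(<u_j, u_j>), so |<v, e_j>|^2 = <v, u_j>^2 / <u_j, u_j>.
Coefficients: <v, e_1> = -3/sqrt(6), <v, e_2> = 18/sqrt(30), <v, e_3> = 11/sqrt(30).
Square and sum: Σ |<v, e_j>|^2 = 49/3.
Compute ||v||^2 = v·v = 19.
Deficit = 19 − 49/3 = 8/3 ≥ 0, confirming Bessel's inequality. (The deficit equals ||v − Σ <v,e_j> e_j||^2, the squared distance from v to span{e_j}.)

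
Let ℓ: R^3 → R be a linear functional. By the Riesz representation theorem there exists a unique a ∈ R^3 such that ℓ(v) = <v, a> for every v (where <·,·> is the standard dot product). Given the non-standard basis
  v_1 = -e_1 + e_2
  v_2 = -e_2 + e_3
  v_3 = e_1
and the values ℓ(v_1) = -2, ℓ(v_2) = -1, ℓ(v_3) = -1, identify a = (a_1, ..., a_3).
a = (-1, -3, -4)

Write a = (a_1, ..., a_3) in the standard basis. For each basis vector v_i, ℓ(v_i) = <v_i, a> is a linear equation in the a_j's. Collect the n equations into a matrix system V a = ℓ, where row i of V is v_i (expressed in the standard basis). Since V is invertible (lower-triangular with 1s on the diagonal, up to permutation), solve by back-substitution:
  V =
[[-1, 1, 0],
 [0, -1, 1],
 [1, 0, 0]]
  V a = (-2, -1, -1)
Solving gives a = (-1, -3, -4).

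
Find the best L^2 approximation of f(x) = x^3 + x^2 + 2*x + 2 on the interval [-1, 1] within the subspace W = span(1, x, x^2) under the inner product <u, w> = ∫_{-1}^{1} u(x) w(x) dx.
g(x) = x^2 + 13*x/5 + 2

The best approximation g ∈ W is the orthogonal projection of f onto W. Writing g = a_0 + a_1 x + a_2 x^2, the coefficients solve the normal equations G · a = b where
  G_{ij} = <φ_i, φ_j> and b_i = <f, φ_i>, with φ_0 = 1, φ_1 = x, φ_2 = x^2.
G =
  [2, 0, 2/3]
  [0, 2/3, 0]
  [2/3, 0, 2/5],
b = (14/3, 26/15, 26/15).
Solving gives a_0 = 2, a_1 = 13/5, a_2 = 1, so
  g(x) = x^2 + 13*x/5 + 2.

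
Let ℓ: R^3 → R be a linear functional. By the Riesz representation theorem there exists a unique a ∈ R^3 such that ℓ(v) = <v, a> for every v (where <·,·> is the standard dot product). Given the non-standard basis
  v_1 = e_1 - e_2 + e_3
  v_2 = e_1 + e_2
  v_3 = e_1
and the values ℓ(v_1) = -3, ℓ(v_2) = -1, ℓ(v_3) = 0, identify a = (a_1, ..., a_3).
a = (0, -1, -4)

Write a = (a_1, ..., a_3) in the standard basis. For each basis vector v_i, ℓ(v_i) = <v_i, a> is a linear equation in the a_j's. Collect the n equations into a matrix system V a = ℓ, where row i of V is v_i (expressed in the standard basis). Since V is invertible (lower-triangular with 1s on the diagonal, up to permutation), solve by back-substitution:
  V =
[[1, -1, 1],
 [1, 1, 0],
 [1, 0, 0]]
  V a = (-3, -1, 0)
Solving gives a = (0, -1, -4).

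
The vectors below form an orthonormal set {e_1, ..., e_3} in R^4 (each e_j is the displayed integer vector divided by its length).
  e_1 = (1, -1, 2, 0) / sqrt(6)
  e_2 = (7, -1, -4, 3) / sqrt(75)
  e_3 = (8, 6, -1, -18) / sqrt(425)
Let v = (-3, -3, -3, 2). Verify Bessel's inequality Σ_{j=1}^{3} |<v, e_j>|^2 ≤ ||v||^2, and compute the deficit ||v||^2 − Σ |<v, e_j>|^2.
Σ |<v, e_j>|^2 = 327/17; ||v||^2 = 31; deficit = 200/17

Write each e_j = u_j / sqrt(<u_j, u_j>) where u_j is the displayed integer vector. Then <v, e_j> = <v, u_j> / sqrt(<u_j, u_j>), so |<v, e_j>|^2 = <v, u_j>^2 / <u_j, u_j>.
Coefficients: <v, e_1> = -6/sqrt(6), <v, e_2> = 0/sqrt(75), <v, e_3> = -75/sqrt(425).
Square and sum: Σ |<v, e_j>|^2 = 327/17.
Compute ||v||^2 = v·v = 31.
Deficit = 31 − 327/17 = 200/17 ≥ 0, confirming Bessel's inequality. (The deficit equals ||v − Σ <v,e_j> e_j||^2, the squared distance from v to span{e_j}.)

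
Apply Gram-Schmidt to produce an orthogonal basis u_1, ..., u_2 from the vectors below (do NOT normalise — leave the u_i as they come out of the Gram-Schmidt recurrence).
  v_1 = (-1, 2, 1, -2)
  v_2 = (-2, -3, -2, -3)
Orthogonal basis:
  u_1 = (-1, 2, 1, -2)
  u_2 = (-2, -3, -2, -3)

Apply the Gram-Schmidt recurrence
  u_1 = v_1
  u_i = v_i − Σ_{j<i} ((v_i · u_j) / (u_j · u_j)) · u_j.

Step by step this gives:
  u_1 = (-1, 2, 1, -2)
  u_2 = (-2, -3, -2, -3)

Orthogonality check:
  u_2 · u_1 = 0 (should be 0)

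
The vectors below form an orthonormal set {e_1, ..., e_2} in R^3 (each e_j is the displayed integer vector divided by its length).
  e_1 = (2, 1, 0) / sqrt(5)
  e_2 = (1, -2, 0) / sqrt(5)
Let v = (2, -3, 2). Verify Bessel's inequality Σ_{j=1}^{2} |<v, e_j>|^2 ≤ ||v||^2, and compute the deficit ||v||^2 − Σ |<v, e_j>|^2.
Σ |<v, e_j>|^2 = 13; ||v||^2 = 17; deficit = 4

Write each e_j = u_j / sqrt(<u_j, u_j>) where u_j is the displayed integer vector. Then <v, e_j> = <v, u_j> / sqrt(<u_j, u_j>), so |<v, e_j>|^2 = <v, u_j>^2 / <u_j, u_j>.
Coefficients: <v, e_1> = 1/sqrt(5), <v, e_2> = 8/sqrt(5).
Square and sum: Σ |<v, e_j>|^2 = 13.
Compute ||v||^2 = v·v = 17.
Deficit = 17 − 13 = 4 ≥ 0, confirming Bessel's inequality. (The deficit equals ||v − Σ <v,e_j> e_j||^2, the squared distance from v to span{e_j}.)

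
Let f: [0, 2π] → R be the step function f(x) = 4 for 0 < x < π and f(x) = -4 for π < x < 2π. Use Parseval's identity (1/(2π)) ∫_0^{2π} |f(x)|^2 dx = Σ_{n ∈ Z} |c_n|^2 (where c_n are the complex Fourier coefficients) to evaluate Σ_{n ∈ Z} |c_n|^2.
Σ |c_n|^2 = 16

Parseval equates the L^2 energy of f (normalised by 1/(2π)) with the ℓ^2 sum of its Fourier coefficients: (1/(2π)) ∫_0^{2π} |f|^2 = Σ |c_n|^2.
Compute the left side: (1/(2π)) [∫_0^π 4^2 dx + ∫_π^{2π} (-4)^2 dx] = (1/(2π)) · (16π + 16π) = (16 + 16)/2 = 16.
So Σ_{n ∈ Z} |c_n|^2 = 16.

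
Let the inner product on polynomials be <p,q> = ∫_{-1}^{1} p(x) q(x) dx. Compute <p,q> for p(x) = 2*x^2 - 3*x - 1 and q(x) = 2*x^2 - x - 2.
<p,q> = 18/5

Expand the product: p(x)·q(x) = 4*x^4 - 8*x^3 - 3*x^2 + 7*x + 2.
∫_{-1}^{1} of each monomial x^k gives [2/(k+1) if k even, 0 if k odd]. Integrating term-by-term (or equivalently evaluating the antiderivative F(x) = 4*x^5/5 - 2*x^4 - x^3 + 7*x^2/2 + 2*x at the endpoints):
  F(1) − F(−1) = 33/10 − (-3/10) = 18/5.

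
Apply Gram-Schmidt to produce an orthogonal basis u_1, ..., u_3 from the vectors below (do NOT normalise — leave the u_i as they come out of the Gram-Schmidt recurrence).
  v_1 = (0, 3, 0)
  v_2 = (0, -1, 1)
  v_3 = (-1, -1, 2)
Orthogonal basis:
  u_1 = (0, 3, 0)
  u_2 = (0, 0, 1)
  u_3 = (-1, 0, 0)

Apply the Gram-Schmidt recurrence
  u_1 = v_1
  u_i = v_i − Σ_{j<i} ((v_i · u_j) / (u_j · u_j)) · u_j.

Step by step this gives:
  u_1 = (0, 3, 0)
  u_2 = (0, 0, 1)
  u_3 = (-1, 0, 0)

Orthogonality check:
  u_2 · u_1 = 0 (should be 0)
  u_3 · u_1 = 0 (should be 0)
  u_3 · u_2 = 0 (should be 0)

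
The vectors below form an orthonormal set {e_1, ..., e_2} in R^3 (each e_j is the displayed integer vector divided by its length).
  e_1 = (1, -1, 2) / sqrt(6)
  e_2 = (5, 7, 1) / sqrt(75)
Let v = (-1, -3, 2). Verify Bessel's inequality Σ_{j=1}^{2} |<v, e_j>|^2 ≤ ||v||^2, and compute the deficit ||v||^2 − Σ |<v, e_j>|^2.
Σ |<v, e_j>|^2 = 342/25; ||v||^2 = 14; deficit = 8/25

Write each e_j = u_j / sqrt(<u_j, u_j>) where u_j is the displayed integer vector. Then <v, e_j> = <v, u_j> / sqrt(<u_j, u_j>), so |<v, e_j>|^2 = <v, u_j>^2 / <u_j, u_j>.
Coefficients: <v, e_1> = 6/sqrt(6), <v, e_2> = -24/sqrt(75).
Square and sum: Σ |<v, e_j>|^2 = 342/25.
Compute ||v||^2 = v·v = 14.
Deficit = 14 − 342/25 = 8/25 ≥ 0, confirming Bessel's inequality. (The deficit equals ||v − Σ <v,e_j> e_j||^2, the squared distance from v to span{e_j}.)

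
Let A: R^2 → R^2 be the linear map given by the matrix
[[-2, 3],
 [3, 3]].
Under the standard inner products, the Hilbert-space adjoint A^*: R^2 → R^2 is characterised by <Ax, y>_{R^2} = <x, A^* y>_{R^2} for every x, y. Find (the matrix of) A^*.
A^* = A^T =
[[-2, 3],
 [3, 3]]

For real matrices with standard dot products, the defining identity <Ax, y> = <x, A^* y> gives (Ax)^T y = x^T (A^*) y, i.e. x^T A^T y = x^T (A^*) y. Since this holds for all x, y, we must have A^* = A^T. Therefore
A^* =
[[-2, 3],
 [3, 3]].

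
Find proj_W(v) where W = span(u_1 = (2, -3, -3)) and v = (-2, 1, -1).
proj_W(v) = (-4/11, 6/11, 6/11)

Set up U = [u_1 | ... | u_1] ∈ R^(3×1). The projector onto W = col(U) is P = U (U^T U)^(-1) U^T.
Compute U^T U =
  [22],
and U^T v = (-4).
Solve U^T U · c = U^T v for the coefficients: c = (-2/11). The projection is proj_W(v) = U c.
Check: (v - proj_W(v)) · u_1 = 0  (should be 0).
Result: proj_W(v) = (-4/11, 6/11, 6/11).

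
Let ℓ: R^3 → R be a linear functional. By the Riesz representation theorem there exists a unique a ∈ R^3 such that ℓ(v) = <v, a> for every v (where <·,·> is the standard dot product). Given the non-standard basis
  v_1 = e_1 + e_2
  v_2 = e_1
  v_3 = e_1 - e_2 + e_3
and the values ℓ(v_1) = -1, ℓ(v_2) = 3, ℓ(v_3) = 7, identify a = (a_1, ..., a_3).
a = (3, -4, 0)

Write a = (a_1, ..., a_3) in the standard basis. For each basis vector v_i, ℓ(v_i) = <v_i, a> is a linear equation in the a_j's. Collect the n equations into a matrix system V a = ℓ, where row i of V is v_i (expressed in the standard basis). Since V is invertible (lower-triangular with 1s on the diagonal, up to permutation), solve by back-substitution:
  V =
[[1, 1, 0],
 [1, 0, 0],
 [1, -1, 1]]
  V a = (-1, 3, 7)
Solving gives a = (3, -4, 0).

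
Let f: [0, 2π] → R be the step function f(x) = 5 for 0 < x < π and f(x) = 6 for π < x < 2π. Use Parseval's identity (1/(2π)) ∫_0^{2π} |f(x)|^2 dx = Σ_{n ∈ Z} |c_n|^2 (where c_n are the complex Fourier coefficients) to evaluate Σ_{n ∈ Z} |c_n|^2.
Σ |c_n|^2 = 61/2

Parseval equates the L^2 energy of f (normalised by 1/(2π)) with the ℓ^2 sum of its Fourier coefficients: (1/(2π)) ∫_0^{2π} |f|^2 = Σ |c_n|^2.
Compute the left side: (1/(2π)) [∫_0^π 5^2 dx + ∫_π^{2π} 6^2 dx] = (1/(2π)) · (25π + 36π) = (25 + 36)/2 = 61/2.
So Σ_{n ∈ Z} |c_n|^2 = 61/2.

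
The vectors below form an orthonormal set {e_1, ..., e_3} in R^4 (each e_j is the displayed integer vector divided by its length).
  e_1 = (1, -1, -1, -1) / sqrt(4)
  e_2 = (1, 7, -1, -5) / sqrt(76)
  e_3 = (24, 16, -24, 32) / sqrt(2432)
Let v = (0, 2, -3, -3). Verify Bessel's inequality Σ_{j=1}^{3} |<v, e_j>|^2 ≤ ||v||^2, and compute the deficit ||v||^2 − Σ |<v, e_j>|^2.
Σ |<v, e_j>|^2 = 35/2; ||v||^2 = 22; deficit = 9/2

Write each e_j = u_j / sqrt(<u_j, u_j>) where u_j is the displayed integer vector. Then <v, e_j> = <v, u_j> / sqrt(<u_j, u_j>), so |<v, e_j>|^2 = <v, u_j>^2 / <u_j, u_j>.
Coefficients: <v, e_1> = 4/sqrt(4), <v, e_2> = 32/sqrt(76), <v, e_3> = 8/sqrt(2432).
Square and sum: Σ |<v, e_j>|^2 = 35/2.
Compute ||v||^2 = v·v = 22.
Deficit = 22 − 35/2 = 9/2 ≥ 0, confirming Bessel's inequality. (The deficit equals ||v − Σ <v,e_j> e_j||^2, the squared distance from v to span{e_j}.)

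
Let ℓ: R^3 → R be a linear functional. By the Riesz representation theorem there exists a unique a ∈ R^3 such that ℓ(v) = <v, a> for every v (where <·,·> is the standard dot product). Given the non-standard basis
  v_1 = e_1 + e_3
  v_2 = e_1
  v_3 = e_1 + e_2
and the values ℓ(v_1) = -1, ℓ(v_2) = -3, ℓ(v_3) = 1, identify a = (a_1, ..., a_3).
a = (-3, 4, 2)

Write a = (a_1, ..., a_3) in the standard basis. For each basis vector v_i, ℓ(v_i) = <v_i, a> is a linear equation in the a_j's. Collect the n equations into a matrix system V a = ℓ, where row i of V is v_i (expressed in the standard basis). Since V is invertible (lower-triangular with 1s on the diagonal, up to permutation), solve by back-substitution:
  V =
[[1, 0, 1],
 [1, 0, 0],
 [1, 1, 0]]
  V a = (-1, -3, 1)
Solving gives a = (-3, 4, 2).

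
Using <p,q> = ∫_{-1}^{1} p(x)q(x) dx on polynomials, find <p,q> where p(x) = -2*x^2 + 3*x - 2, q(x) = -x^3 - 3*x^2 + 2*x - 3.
<p,q> = 126/5

Expand the product: p(x)·q(x) = 2*x^5 + 3*x^4 - 11*x^3 + 18*x^2 - 13*x + 6.
∫_{-1}^{1} of each monomial x^k gives [2/(k+1) if k even, 0 if k odd]. Integrating term-by-term (or equivalently evaluating the antiderivative F(x) = x^6/3 + 3*x^5/5 - 11*x^4/4 + 6*x^3 - 13*x^2/2 + 6*x at the endpoints):
  F(1) − F(−1) = 221/60 − (-1291/60) = 126/5.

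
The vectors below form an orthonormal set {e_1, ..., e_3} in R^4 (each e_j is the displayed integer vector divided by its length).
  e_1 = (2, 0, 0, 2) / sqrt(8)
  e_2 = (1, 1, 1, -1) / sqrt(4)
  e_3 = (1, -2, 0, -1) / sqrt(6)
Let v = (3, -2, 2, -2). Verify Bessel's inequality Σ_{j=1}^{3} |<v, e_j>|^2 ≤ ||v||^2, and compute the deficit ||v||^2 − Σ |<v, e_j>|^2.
Σ |<v, e_j>|^2 = 81/4; ||v||^2 = 21; deficit = 3/4

Write each e_j = u_j / sqrt(<u_j, u_j>) where u_j is the displayed integer vector. Then <v, e_j> = <v, u_j> / sqrt(<u_j, u_j>), so |<v, e_j>|^2 = <v, u_j>^2 / <u_j, u_j>.
Coefficients: <v, e_1> = 2/sqrt(8), <v, e_2> = 5/sqrt(4), <v, e_3> = 9/sqrt(6).
Square and sum: Σ |<v, e_j>|^2 = 81/4.
Compute ||v||^2 = v·v = 21.
Deficit = 21 − 81/4 = 3/4 ≥ 0, confirming Bessel's inequality. (The deficit equals ||v − Σ <v,e_j> e_j||^2, the squared distance from v to span{e_j}.)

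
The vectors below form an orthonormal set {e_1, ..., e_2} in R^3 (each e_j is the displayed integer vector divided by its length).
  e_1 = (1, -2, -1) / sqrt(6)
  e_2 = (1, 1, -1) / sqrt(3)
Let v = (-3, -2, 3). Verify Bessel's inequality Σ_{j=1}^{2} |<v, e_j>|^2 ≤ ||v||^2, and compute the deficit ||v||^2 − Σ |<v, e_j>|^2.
Σ |<v, e_j>|^2 = 22; ||v||^2 = 22; deficit = 0

Write each e_j = u_j / sqrt(<u_j, u_j>) where u_j is the displayed integer vector. Then <v, e_j> = <v, u_j> / sqrt(<u_j, u_j>), so |<v, e_j>|^2 = <v, u_j>^2 / <u_j, u_j>.
Coefficients: <v, e_1> = -2/sqrt(6), <v, e_2> = -8/sqrt(3).
Square and sum: Σ |<v, e_j>|^2 = 22.
Compute ||v||^2 = v·v = 22.
Deficit = 22 − 22 = 0 ≥ 0, confirming Bessel's inequality. (The deficit equals ||v − Σ <v,e_j> e_j||^2, the squared distance from v to span{e_j}.)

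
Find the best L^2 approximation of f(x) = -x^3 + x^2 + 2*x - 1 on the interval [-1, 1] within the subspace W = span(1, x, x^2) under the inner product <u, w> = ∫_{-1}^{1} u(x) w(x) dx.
g(x) = x^2 + 7*x/5 - 1

The best approximation g ∈ W is the orthogonal projection of f onto W. Writing g = a_0 + a_1 x + a_2 x^2, the coefficients solve the normal equations G · a = b where
  G_{ij} = <φ_i, φ_j> and b_i = <f, φ_i>, with φ_0 = 1, φ_1 = x, φ_2 = x^2.
G =
  [2, 0, 2/3]
  [0, 2/3, 0]
  [2/3, 0, 2/5],
b = (-4/3, 14/15, -4/15).
Solving gives a_0 = -1, a_1 = 7/5, a_2 = 1, so
  g(x) = x^2 + 7*x/5 - 1.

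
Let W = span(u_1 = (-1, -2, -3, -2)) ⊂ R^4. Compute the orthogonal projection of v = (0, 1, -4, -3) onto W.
proj_W(v) = (-8/9, -16/9, -8/3, -16/9)

Set up U = [u_1 | ... | u_1] ∈ R^(4×1). The projector onto W = col(U) is P = U (U^T U)^(-1) U^T.
Compute U^T U =
  [18],
and U^T v = (16).
Solve U^T U · c = U^T v for the coefficients: c = (8/9). The projection is proj_W(v) = U c.
Check: (v - proj_W(v)) · u_1 = 0  (should be 0).
Result: proj_W(v) = (-8/9, -16/9, -8/3, -16/9).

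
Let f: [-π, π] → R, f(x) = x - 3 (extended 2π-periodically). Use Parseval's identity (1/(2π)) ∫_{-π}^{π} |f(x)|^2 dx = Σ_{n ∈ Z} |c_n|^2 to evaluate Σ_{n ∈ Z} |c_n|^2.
Σ |c_n|^2 = π^2/3 + 9

Expand and integrate term by term over [-π, π]:
  ∫ (x)^2 dx = 1·(2π^3/3); ∫ 2·1·(-3)·x dx = 0 (odd integrand); ∫ (-3)^2 dx = 9·2π.
So (1/(2π)) ∫_{-π}^{π} (x - 3)^2 dx = 1π^2/3 + 9 = π^2/3 + 9.
Parseval ⇒ Σ |c_n|^2 = π^2/3 + 9.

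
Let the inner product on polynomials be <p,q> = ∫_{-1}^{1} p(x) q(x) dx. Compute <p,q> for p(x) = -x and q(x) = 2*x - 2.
<p,q> = -4/3

Expand the product: p(x)·q(x) = -2*x^2 + 2*x.
∫_{-1}^{1} of each monomial x^k gives [2/(k+1) if k even, 0 if k odd]. Integrating term-by-term (or equivalently evaluating the antiderivative F(x) = -2*x^3/3 + x^2 at the endpoints):
  F(1) − F(−1) = 1/3 − (5/3) = -4/3.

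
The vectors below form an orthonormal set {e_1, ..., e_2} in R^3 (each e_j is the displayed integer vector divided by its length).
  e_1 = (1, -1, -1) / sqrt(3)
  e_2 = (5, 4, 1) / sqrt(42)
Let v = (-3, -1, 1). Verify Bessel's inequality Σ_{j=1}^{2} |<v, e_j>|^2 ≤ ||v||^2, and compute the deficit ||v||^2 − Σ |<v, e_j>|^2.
Σ |<v, e_j>|^2 = 75/7; ||v||^2 = 11; deficit = 2/7

Write each e_j = u_j / sqrt(<u_j, u_j>) where u_j is the displayed integer vector. Then <v, e_j> = <v, u_j> / sqrt(<u_j, u_j>), so |<v, e_j>|^2 = <v, u_j>^2 / <u_j, u_j>.
Coefficients: <v, e_1> = -3/sqrt(3), <v, e_2> = -18/sqrt(42).
Square and sum: Σ |<v, e_j>|^2 = 75/7.
Compute ||v||^2 = v·v = 11.
Deficit = 11 − 75/7 = 2/7 ≥ 0, confirming Bessel's inequality. (The deficit equals ||v − Σ <v,e_j> e_j||^2, the squared distance from v to span{e_j}.)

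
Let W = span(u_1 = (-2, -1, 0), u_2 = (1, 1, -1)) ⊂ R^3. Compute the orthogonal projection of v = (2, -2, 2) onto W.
proj_W(v) = (4/3, -2/3, 8/3)

Set up U = [u_1 | ... | u_2] ∈ R^(3×2). The projector onto W = col(U) is P = U (U^T U)^(-1) U^T.
Compute U^T U =
  [5, -3]
  [-3, 3],
and U^T v = (-2, -2).
Solve U^T U · c = U^T v for the coefficients: c = (-2, -8/3). The projection is proj_W(v) = U c.
Check: (v - proj_W(v)) · u_1 = 0  (should be 0).
Check: (v - proj_W(v)) · u_2 = 0  (should be 0).
Result: proj_W(v) = (4/3, -2/3, 8/3).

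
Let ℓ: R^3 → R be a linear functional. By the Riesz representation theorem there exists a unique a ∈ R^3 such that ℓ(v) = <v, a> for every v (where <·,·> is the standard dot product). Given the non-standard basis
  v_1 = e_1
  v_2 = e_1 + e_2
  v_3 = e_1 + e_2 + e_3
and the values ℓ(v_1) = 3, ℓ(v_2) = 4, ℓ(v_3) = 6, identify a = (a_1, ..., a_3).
a = (3, 1, 2)

Write a = (a_1, ..., a_3) in the standard basis. For each basis vector v_i, ℓ(v_i) = <v_i, a> is a linear equation in the a_j's. Collect the n equations into a matrix system V a = ℓ, where row i of V is v_i (expressed in the standard basis). Since V is invertible (lower-triangular with 1s on the diagonal, up to permutation), solve by back-substitution:
  V =
[[1, 0, 0],
 [1, 1, 0],
 [1, 1, 1]]
  V a = (3, 4, 6)
Solving gives a = (3, 1, 2).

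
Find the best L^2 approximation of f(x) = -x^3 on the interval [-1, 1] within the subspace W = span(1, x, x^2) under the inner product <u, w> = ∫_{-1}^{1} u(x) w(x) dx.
g(x) = -3*x/5

The best approximation g ∈ W is the orthogonal projection of f onto W. Writing g = a_0 + a_1 x + a_2 x^2, the coefficients solve the normal equations G · a = b where
  G_{ij} = <φ_i, φ_j> and b_i = <f, φ_i>, with φ_0 = 1, φ_1 = x, φ_2 = x^2.
G =
  [2, 0, 2/3]
  [0, 2/3, 0]
  [2/3, 0, 2/5],
b = (0, -2/5, 0).
Solving gives a_0 = 0, a_1 = -3/5, a_2 = 0, so
  g(x) = -3*x/5.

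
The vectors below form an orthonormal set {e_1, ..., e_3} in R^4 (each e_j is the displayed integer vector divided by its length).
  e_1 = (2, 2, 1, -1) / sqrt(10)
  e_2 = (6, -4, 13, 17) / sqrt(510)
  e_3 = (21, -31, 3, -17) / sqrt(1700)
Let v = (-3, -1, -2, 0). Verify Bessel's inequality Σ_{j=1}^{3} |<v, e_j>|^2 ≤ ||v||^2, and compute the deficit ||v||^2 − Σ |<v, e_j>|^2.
Σ |<v, e_j>|^2 = 1049/75; ||v||^2 = 14; deficit = 1/75

Write each e_j = u_j / sqrt(<u_j, u_j>) where u_j is the displayed integer vector. Then <v, e_j> = <v, u_j> / sqrt(<u_j, u_j>), so |<v, e_j>|^2 = <v, u_j>^2 / <u_j, u_j>.
Coefficients: <v, e_1> = -10/sqrt(10), <v, e_2> = -40/sqrt(510), <v, e_3> = -38/sqrt(1700).
Square and sum: Σ |<v, e_j>|^2 = 1049/75.
Compute ||v||^2 = v·v = 14.
Deficit = 14 − 1049/75 = 1/75 ≥ 0, confirming Bessel's inequality. (The deficit equals ||v − Σ <v,e_j> e_j||^2, the squared distance from v to span{e_j}.)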